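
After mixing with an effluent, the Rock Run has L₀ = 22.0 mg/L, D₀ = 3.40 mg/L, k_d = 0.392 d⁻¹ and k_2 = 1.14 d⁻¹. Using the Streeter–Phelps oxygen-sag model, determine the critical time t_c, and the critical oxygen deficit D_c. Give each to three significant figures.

t_c ≈ 0.960 d; D_c ≈ 5.19 mg/L

At the critical point dD/dt = 0, so k_d L₀ e^(−k_d t) = k_2 D. Substituting D(t) from the Streeter–Phelps equation and solving for t gives
t_c = ln[(k_2/k_d)(1 − D₀(k_2−k_d)/(k_d L₀))] / (k_2−k_d).
Here k_2−k_d = 0.7480 d⁻¹ and 1 − D₀(k_2−k_d)/(k_d L₀) = 1 − 3.40×0.7480/(0.392×22.0) = 0.7051, so
t_c = ln(2.908 × 0.7051) / 0.7480 = 0.7181 / 0.7480 = 0.9600 d.
L(t_c) = L₀ e^(−k_d t_c) = 22.0 × 0.6864 = 15.10 mg/L, and at the critical point k_2 D_c = k_d L, so D_c = (0.392/1.14) × 15.10 = 5.192 mg/L.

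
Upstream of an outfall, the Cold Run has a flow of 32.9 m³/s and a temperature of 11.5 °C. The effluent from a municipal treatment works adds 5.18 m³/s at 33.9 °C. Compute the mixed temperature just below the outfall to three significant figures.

Flow-weighted mixing: C = (Q_r C_r + Q_w C_w)/(Q_r + Q_w)
= (32.9×11.5 + 5.18×33.9)/(32.9 + 5.18) = 554.0/38.08 = 14.55 °C.

14.5 °C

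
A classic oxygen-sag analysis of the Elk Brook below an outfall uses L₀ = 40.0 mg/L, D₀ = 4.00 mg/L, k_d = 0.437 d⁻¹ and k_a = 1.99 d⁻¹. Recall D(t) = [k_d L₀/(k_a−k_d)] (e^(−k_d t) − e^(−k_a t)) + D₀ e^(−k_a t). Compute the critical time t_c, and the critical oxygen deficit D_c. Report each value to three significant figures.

t_c ≈ 0.693 d; D_c ≈ 6.49 mg/L

At the critical point dD/dt = 0, so k_d L₀ e^(−k_d t) = k_a D. Substituting D(t) from the Streeter–Phelps equation and solving for t gives
t_c = ln[(k_a/k_d)(1 − D₀(k_a−k_d)/(k_d L₀))] / (k_a−k_d).
Here k_a−k_d = 1.553 d⁻¹ and 1 − D₀(k_a−k_d)/(k_d L₀) = 1 − 4.00×1.553/(0.437×40.0) = 0.6446, so
t_c = ln(4.554 × 0.6446) / 1.553 = 1.077 / 1.553 = 0.6934 d.
D_c = (k_d/k_a) L₀ e^(−k_d t_c) = (0.437/1.99) × 40.0 × e^(−0.437×0.6934) = 0.2196 × 40.0 × 0.7386 = 6.488 mg/L.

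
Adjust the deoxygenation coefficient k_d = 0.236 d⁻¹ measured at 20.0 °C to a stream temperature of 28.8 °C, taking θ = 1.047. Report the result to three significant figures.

k_d ≈ 0.354 d⁻¹

k_d(T₂) = k_d(T₁) · θ^(T₂−T₁) = 0.236 × 1.047^(28.8−20.0)
= 0.236 × 1.047^8.80 = 0.236 × 1.498 = 0.3535 d⁻¹.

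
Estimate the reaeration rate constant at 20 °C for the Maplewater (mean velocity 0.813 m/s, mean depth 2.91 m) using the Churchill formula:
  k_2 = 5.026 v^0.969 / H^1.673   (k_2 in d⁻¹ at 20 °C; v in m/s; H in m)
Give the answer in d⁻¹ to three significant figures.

k_2 ≈ 0.689 d⁻¹

k_2 = 5.026 × 0.813^0.969 / 2.91^1.673 = 5.026 × 0.8182 / 5.972 = 0.6887 d⁻¹.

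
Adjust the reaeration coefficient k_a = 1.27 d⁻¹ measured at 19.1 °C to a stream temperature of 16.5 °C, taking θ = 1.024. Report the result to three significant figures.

k_a(T₂) = k_a(T₁) · θ^(T₂−T₁) = 1.27 × 1.024^(16.5−19.1)
= 1.27 × 1.024^-2.60 = 1.27 × 0.9402 = 1.194 d⁻¹.

k_a ≈ 1.19 d⁻¹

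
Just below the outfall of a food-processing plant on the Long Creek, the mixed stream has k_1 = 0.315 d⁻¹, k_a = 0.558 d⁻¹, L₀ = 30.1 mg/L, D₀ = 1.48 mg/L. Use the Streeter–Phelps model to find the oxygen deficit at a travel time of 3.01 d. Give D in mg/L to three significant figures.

D ≈ 8.12 mg/L

k_1 L₀/(k_a−k_1) = 0.315×30.1/(0.558−0.315) = 9.482/0.2430 = 39.02 mg/L.
e^(−k_1 t) = e^(−0.315×3.010) = 0.3875; e^(−k_a t) = e^(−0.558×3.010) = 0.1865.
D = 39.02 × (0.3875 − 0.1865) + 1.48 × 0.1865 = 7.843 + 0.2759 = 8.119 mg/L.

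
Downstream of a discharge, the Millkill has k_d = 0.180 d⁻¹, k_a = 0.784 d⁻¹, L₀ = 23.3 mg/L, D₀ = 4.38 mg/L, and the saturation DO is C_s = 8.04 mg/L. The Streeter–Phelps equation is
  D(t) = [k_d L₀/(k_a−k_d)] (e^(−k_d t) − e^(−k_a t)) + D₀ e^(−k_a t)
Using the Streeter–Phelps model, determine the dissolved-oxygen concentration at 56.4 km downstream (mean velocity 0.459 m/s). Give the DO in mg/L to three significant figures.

Travel time t = x/v = 56.4 km / (0.459 m/s) = 56400 m / 0.459 m/s = 122900 s = 1.422 d.
k_d L₀/(k_a−k_d) = 0.180×23.3/(0.784−0.180) = 4.194/0.6040 = 6.944 mg/L.
e^(−k_d t) = e^(−0.180×1.422) = 0.7741; e^(−k_a t) = e^(−0.784×1.422) = 0.3279.
D = 6.944 × (0.7741 − 0.3279) + 4.38 × 0.3279 = 3.098 + 1.436 = 4.535 mg/L.
DO = C_s − D = 8.04 − 4.535 = 3.505 mg/L.

DO ≈ 3.51 mg/L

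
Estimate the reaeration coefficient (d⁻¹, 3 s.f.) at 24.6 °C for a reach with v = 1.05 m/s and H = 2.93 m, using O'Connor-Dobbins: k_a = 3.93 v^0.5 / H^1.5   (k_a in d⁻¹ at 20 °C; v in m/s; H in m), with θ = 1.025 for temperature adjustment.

k_a(20) = 3.93 × 1.05^0.5 / 2.93^1.5 = 3.93 × 1.025 / 5.015 = 0.8029 d⁻¹.
k_a(24.6) = 0.8029 × 1.025^(24.6−20) = 0.8029 × 1.120 = 0.8995 d⁻¹.

k_a ≈ 0.900 d⁻¹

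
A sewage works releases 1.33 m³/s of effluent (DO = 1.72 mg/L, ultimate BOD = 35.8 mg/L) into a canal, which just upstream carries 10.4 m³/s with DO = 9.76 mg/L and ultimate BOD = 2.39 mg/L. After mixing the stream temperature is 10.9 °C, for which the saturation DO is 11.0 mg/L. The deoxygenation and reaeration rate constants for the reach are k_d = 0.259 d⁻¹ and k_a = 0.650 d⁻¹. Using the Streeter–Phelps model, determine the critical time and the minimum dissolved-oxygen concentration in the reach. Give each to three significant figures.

Mixed DO = (10.4×9.76 + 1.33×1.72)/(10.4+1.33) = 103.8/11.73 = 8.848 mg/L.
Mixed L₀ = (10.4×2.39 + 1.33×35.8)/(11.73) = 72.47/11.73 = 6.178 mg/L.
Initial deficit D₀ = C_s − DO₀ = 11.0 − 8.848 = 2.152 mg/L.
t_c = (1/0.3910) ln[(0.650/0.259)(1 − 2.152×0.3910/(0.259×6.178))] = 2.558 × ln(1.190) = 0.4453 d.
D_c = (0.259/0.650) × 6.178 × e^(−0.259×0.4453) = 0.3985 × 6.178 × 0.8911 = 2.194 mg/L.
Minimum DO = 11.0 − 2.194 = 8.806 mg/L.

t_c ≈ 0.445 d; minimum DO ≈ 8.81 mg/L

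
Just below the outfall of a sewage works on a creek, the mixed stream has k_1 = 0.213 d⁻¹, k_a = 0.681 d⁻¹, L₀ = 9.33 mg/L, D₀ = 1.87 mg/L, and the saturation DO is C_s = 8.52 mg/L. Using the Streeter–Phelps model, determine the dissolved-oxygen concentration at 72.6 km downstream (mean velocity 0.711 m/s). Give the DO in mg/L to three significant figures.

DO ≈ 6.28 mg/L

Travel time t = x/v = 72.6 km / (0.711 m/s) = 72600 m / 0.711 m/s = 102100 s = 1.182 d.
k_1 L₀/(k_a−k_1) = 0.213×9.33/(0.681−0.213) = 1.987/0.4680 = 4.246 mg/L.
e^(−k_1 t) = e^(−0.213×1.182) = 0.7775; e^(−k_a t) = e^(−0.681×1.182) = 0.4472.
D = 4.246 × (0.7775 − 0.4472) + 1.87 × 0.4472 = 1.403 + 0.8362 = 2.239 mg/L.
DO = C_s − D = 8.52 − 2.239 = 6.281 mg/L.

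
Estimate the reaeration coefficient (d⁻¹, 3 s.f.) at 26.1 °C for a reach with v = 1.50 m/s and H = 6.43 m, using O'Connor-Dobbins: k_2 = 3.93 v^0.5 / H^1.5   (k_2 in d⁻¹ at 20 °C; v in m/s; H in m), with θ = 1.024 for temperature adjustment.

k_2 ≈ 0.341 d⁻¹

k_2(20) = 3.93 × 1.50^0.5 / 6.43^1.5 = 3.93 × 1.225 / 16.30 = 0.2952 d⁻¹.
k_2(26.1) = 0.2952 × 1.024^(26.1−20) = 0.2952 × 1.156 = 0.3412 d⁻¹.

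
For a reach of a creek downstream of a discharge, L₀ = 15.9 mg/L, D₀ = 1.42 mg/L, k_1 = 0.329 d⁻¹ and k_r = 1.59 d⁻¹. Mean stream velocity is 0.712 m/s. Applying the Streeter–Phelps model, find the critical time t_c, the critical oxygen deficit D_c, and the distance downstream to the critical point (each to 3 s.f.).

With k_r/k_1 = 4.833 and 1 − D₀(k_r−k_1)/(k_1 L₀) = 0.6577,
t_c = ln(4.833 × 0.6577) / (1.59 − 0.329) = ln(3.179) / 1.261 = 1.156/1.261 = 0.9171 d.
L(t_c) = L₀ e^(−k_1 t_c) = 15.9 × 0.7395 = 11.76 mg/L, and at the critical point k_r D_c = k_1 L, so D_c = (0.329/1.59) × 11.76 = 2.433 mg/L.
x_c = v t_c = 0.712 m/s × 0.9171 d × 86400 s/d = 56420 m ≈ 56.4 km.

t_c ≈ 0.917 d; D_c ≈ 2.43 mg/L; x_c ≈ 56.4 km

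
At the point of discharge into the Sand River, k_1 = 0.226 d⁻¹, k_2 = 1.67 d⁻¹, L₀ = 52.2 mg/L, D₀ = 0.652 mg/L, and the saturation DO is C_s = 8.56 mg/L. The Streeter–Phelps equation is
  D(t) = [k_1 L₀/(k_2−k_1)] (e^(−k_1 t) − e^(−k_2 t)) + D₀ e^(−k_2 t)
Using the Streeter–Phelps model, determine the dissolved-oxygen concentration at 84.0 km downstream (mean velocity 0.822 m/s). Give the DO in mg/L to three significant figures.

DO ≈ 3.35 mg/L

Travel time t = x/v = 84.0 km / (0.822 m/s) = 84000 m / 0.822 m/s = 102200 s = 1.183 d.
k_1 L₀/(k_2−k_1) = 0.226×52.2/(1.67−0.226) = 11.80/1.444 = 8.170 mg/L.
e^(−k_1 t) = e^(−0.226×1.183) = 0.7654; e^(−k_2 t) = e^(−1.67×1.183) = 0.1387.
D = 8.170 × (0.7654 − 0.1387) + 0.652 × 0.1387 = 5.120 + 0.09045 = 5.211 mg/L.
DO = C_s − D = 8.56 − 5.211 = 3.349 mg/L.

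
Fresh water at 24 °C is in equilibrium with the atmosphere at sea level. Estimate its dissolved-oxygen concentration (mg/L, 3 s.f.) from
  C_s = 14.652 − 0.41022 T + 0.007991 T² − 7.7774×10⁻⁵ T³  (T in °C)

C_s = 14.652 − 0.41022×24 + 0.007991×24² − 7.7774×10⁻⁵×24³ = 8.334 mg/L.

C_s ≈ 8.33 mg/L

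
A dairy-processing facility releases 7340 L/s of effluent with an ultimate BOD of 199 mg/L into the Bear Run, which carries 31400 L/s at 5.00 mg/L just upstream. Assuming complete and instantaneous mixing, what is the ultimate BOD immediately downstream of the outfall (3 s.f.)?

41.8 mg/L

Flow-weighted mixing: C = (Q_r C_r + Q_w C_w)/(Q_r + Q_w)
= (31400×5.00 + 7340×199)/(31400 + 7340) = 1.618×10^6/38740 = 41.76 mg/L.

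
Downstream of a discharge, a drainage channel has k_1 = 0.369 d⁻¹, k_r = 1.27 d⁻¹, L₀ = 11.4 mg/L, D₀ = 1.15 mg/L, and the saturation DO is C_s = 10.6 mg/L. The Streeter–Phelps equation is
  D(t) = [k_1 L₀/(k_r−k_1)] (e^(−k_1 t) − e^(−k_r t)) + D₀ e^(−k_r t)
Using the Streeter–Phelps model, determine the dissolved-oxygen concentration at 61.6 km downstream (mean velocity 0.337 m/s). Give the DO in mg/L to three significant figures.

Travel time t = x/v = 61.6 km / (0.337 m/s) = 61600 m / 0.337 m/s = 182800 s = 2.116 d.
k_1 L₀/(k_r−k_1) = 0.369×11.4/(1.27−0.369) = 4.207/0.9010 = 4.669 mg/L.
e^(−k_1 t) = e^(−0.369×2.116) = 0.4581; e^(−k_r t) = e^(−1.27×2.116) = 0.06810.
D = 4.669 × (0.4581 − 0.06810) + 1.15 × 0.06810 = 1.821 + 0.07831 = 1.899 mg/L.
DO = C_s − D = 10.6 − 1.899 = 8.701 mg/L.

DO ≈ 8.70 mg/L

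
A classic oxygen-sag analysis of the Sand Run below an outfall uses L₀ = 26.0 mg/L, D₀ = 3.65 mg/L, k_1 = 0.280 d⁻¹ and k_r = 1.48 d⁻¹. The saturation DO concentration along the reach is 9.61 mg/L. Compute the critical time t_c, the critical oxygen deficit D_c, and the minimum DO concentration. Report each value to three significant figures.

With k_r/k_1 = 5.286 and 1 − D₀(k_r−k_1)/(k_1 L₀) = 0.3984,
t_c = ln(5.286 × 0.3984) / (1.48 − 0.280) = ln(2.106) / 1.200 = 0.7446/1.200 = 0.6205 d.
L(t_c) = L₀ e^(−k_1 t_c) = 26.0 × 0.8405 = 21.85 mg/L, and at the critical point k_r D_c = k_1 L, so D_c = (0.280/1.48) × 21.85 = 4.134 mg/L.
Minimum DO = C_s − D_c = 9.61 − 4.134 = 5.476 mg/L.

t_c ≈ 0.620 d; D_c ≈ 4.13 mg/L; min DO ≈ 5.48 mg/L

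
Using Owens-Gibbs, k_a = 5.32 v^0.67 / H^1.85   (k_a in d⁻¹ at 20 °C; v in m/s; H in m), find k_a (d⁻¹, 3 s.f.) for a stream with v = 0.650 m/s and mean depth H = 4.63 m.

k_a ≈ 0.234 d⁻¹

k_a = 5.32 × 0.650^0.67 / 4.63^1.85 = 5.32 × 0.7493 / 17.03 = 0.2340 d⁻¹.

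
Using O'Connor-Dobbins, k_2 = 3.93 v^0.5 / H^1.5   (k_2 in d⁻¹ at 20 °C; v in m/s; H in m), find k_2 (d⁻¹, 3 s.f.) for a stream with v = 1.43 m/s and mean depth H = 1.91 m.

k_2 ≈ 1.78 d⁻¹

k_2 = 3.93 × 1.43^0.5 / 1.91^1.5 = 3.93 × 1.196 / 2.640 = 1.780 d⁻¹.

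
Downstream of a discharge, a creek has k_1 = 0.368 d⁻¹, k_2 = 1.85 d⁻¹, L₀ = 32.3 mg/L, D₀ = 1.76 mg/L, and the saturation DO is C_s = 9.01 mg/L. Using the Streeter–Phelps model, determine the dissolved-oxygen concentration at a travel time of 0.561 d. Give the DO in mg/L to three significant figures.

DO ≈ 4.70 mg/L

k_1 L₀/(k_2−k_1) = 0.368×32.3/(1.85−0.368) = 11.89/1.482 = 8.021 mg/L.
e^(−k_1 t) = e^(−0.368×0.5610) = 0.8135; e^(−k_2 t) = e^(−1.85×0.5610) = 0.3542.
D = 8.021 × (0.8135 − 0.3542) + 1.76 × 0.3542 = 3.683 + 0.6234 = 4.307 mg/L.
DO = C_s − D = 9.01 − 4.307 = 4.703 mg/L.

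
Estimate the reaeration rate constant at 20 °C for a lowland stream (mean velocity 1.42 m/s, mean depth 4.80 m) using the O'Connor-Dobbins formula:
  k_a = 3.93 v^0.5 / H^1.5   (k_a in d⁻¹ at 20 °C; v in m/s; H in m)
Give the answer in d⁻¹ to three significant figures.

k_a = 3.93 × 1.42^0.5 / 4.80^1.5 = 3.93 × 1.192 / 10.52 = 0.4453 d⁻¹.

k_a ≈ 0.445 d⁻¹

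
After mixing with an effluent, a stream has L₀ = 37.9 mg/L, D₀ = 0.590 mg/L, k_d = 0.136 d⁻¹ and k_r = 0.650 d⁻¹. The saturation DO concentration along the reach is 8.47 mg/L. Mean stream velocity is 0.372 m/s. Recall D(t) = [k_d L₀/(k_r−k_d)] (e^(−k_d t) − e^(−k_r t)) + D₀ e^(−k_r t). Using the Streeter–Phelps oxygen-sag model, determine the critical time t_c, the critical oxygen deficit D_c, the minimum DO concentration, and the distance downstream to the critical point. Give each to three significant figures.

At the critical point dD/dt = 0, so k_d L₀ e^(−k_d t) = k_r D. Substituting D(t) from the Streeter–Phelps equation and solving for t gives
t_c = ln[(k_r/k_d)(1 − D₀(k_r−k_d)/(k_d L₀))] / (k_r−k_d).
Here k_r−k_d = 0.5140 d⁻¹ and 1 − D₀(k_r−k_d)/(k_d L₀) = 1 − 0.590×0.5140/(0.136×37.9) = 0.9412, so
t_c = ln(4.779 × 0.9412) / 0.5140 = 1.504 / 0.5140 = 2.925 d.
L(t_c) = L₀ e^(−k_d t_c) = 37.9 × 0.6718 = 25.46 mg/L, and at the critical point k_r D_c = k_d L, so D_c = (0.136/0.650) × 25.46 = 5.327 mg/L.
Minimum DO = C_s − D_c = 8.47 − 5.327 = 3.143 mg/L.
x_c = v t_c = 0.372 m/s × 2.925 d × 86400 s/d = 94030 m ≈ 94.0 km.

t_c ≈ 2.93 d; D_c ≈ 5.33 mg/L; min DO ≈ 3.14 mg/L; x_c ≈ 94.0 km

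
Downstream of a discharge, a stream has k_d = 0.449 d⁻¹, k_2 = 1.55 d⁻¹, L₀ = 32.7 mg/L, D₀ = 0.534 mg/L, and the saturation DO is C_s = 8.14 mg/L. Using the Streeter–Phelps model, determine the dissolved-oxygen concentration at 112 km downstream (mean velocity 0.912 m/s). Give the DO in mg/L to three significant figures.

DO ≈ 2.51 mg/L

Travel time t = x/v = 112 km / (0.912 m/s) = 112000 m / 0.912 m/s = 122800 s = 1.421 d.
k_d L₀/(k_2−k_d) = 0.449×32.7/(1.55−0.449) = 14.68/1.101 = 13.34 mg/L.
e^(−k_d t) = e^(−0.449×1.421) = 0.5282; e^(−k_2 t) = e^(−1.55×1.421) = 0.1105.
D = 13.34 × (0.5282 − 0.1105) + 0.534 × 0.1105 = 5.571 + 0.05898 = 5.630 mg/L.
DO = C_s − D = 8.14 − 5.630 = 2.510 mg/L.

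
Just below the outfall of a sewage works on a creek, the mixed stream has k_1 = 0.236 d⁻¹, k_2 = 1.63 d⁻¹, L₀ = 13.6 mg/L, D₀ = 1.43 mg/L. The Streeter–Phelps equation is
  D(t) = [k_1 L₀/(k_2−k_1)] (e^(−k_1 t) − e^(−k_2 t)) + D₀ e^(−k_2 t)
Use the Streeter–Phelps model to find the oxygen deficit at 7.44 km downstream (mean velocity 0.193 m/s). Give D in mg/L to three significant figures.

Travel time t = x/v = 7.44 km / (0.193 m/s) = 7440 m / 0.193 m/s = 38550 s = 0.4462 d.
k_1 L₀/(k_2−k_1) = 0.236×13.6/(1.63−0.236) = 3.210/1.394 = 2.302 mg/L.
e^(−k_1 t) = e^(−0.236×0.4462) = 0.9001; e^(−k_2 t) = e^(−1.63×0.4462) = 0.4832.
D = 2.302 × (0.9001 − 0.4832) + 1.43 × 0.4832 = 0.9597 + 0.6910 = 1.651 mg/L.

D ≈ 1.65 mg/L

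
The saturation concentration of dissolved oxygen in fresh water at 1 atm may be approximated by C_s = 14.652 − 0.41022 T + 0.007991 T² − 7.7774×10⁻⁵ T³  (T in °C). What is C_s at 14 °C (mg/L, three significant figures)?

C_s = 14.652 − 0.41022×14 + 0.007991×14² − 7.7774×10⁻⁵×14³ = 10.26 mg/L.

C_s ≈ 10.3 mg/L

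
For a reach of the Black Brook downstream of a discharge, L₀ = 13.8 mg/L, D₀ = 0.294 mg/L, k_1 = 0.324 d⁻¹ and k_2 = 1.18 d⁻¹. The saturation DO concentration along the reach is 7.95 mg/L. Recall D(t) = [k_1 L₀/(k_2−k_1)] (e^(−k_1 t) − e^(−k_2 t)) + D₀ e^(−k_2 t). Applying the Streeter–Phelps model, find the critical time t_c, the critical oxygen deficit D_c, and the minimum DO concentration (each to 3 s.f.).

With k_2/k_1 = 3.642 and 1 − D₀(k_2−k_1)/(k_1 L₀) = 0.9437,
t_c = ln(3.642 × 0.9437) / (1.18 − 0.324) = ln(3.437) / 0.8560 = 1.235/0.8560 = 1.442 d.
D_c = (k_1/k_2) L₀ e^(−k_1 t_c) = (0.324/1.18) × 13.8 × e^(−0.324×1.442) = 0.2746 × 13.8 × 0.6267 = 2.375 mg/L.
Minimum DO = C_s − D_c = 7.95 − 2.375 = 5.575 mg/L.

t_c ≈ 1.44 d; D_c ≈ 2.37 mg/L; min DO ≈ 5.58 mg/L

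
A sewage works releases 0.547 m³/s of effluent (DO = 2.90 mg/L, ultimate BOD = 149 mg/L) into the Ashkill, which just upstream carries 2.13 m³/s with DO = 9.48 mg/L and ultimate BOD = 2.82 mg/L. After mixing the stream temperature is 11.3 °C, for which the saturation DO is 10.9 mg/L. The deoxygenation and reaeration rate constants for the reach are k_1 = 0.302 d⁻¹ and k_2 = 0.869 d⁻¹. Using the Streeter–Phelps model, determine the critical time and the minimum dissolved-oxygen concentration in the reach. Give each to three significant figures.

t_c ≈ 1.56 d; minimum DO ≈ 3.81 mg/L

Mixed DO = (2.13×9.48 + 0.547×2.90)/(2.13+0.547) = 21.78/2.677 = 8.135 mg/L.
Mixed L₀ = (2.13×2.82 + 0.547×149)/(2.677) = 87.51/2.677 = 32.69 mg/L.
Initial deficit D₀ = C_s − DO₀ = 10.9 − 8.135 = 2.765 mg/L.
t_c = (1/0.5670) ln[(0.869/0.302)(1 − 2.765×0.5670/(0.302×32.69))] = 1.764 × ln(2.421) = 1.559 d.
D_c = (0.302/0.869) × 32.69 × e^(−0.302×1.559) = 0.3475 × 32.69 × 0.6245 = 7.094 mg/L.
Minimum DO = 10.9 − 7.094 = 3.806 mg/L.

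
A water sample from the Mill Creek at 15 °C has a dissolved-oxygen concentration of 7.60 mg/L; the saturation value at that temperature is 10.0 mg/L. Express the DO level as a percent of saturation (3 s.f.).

76.0 % saturation

% saturation = C/C_s × 100 = 7.60/10.0 × 100 = 76.0 %.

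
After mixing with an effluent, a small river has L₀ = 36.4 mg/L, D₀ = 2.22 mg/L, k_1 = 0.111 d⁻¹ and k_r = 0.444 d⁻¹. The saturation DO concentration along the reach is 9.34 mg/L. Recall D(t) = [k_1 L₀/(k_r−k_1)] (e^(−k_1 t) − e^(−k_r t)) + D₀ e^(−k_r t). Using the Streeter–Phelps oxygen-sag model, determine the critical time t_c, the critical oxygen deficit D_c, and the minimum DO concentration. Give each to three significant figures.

With k_r/k_1 = 4.000 and 1 − D₀(k_r−k_1)/(k_1 L₀) = 0.8170,
t_c = ln(4.000 × 0.8170) / (0.444 − 0.111) = ln(3.268) / 0.3330 = 1.184/0.3330 = 3.556 d.
L(t_c) = L₀ e^(−k_1 t_c) = 36.4 × 0.6739 = 24.53 mg/L, and at the critical point k_r D_c = k_1 L, so D_c = (0.111/0.444) × 24.53 = 6.132 mg/L.
Minimum DO = C_s − D_c = 9.34 − 6.132 = 3.208 mg/L.

t_c ≈ 3.56 d; D_c ≈ 6.13 mg/L; min DO ≈ 3.21 mg/L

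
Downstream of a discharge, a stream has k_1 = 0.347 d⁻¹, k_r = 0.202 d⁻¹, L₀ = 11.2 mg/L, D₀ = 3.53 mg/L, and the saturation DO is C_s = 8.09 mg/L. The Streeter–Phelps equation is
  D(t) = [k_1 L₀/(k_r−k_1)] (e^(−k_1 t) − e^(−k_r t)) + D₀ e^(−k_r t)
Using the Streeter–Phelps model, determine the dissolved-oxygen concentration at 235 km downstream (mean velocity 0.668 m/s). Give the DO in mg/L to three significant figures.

DO ≈ 1.29 mg/L

Travel time t = x/v = 235 km / (0.668 m/s) = 235000 m / 0.668 m/s = 351800 s = 4.072 d.
k_1 L₀/(k_r−k_1) = 0.347×11.2/(0.202−0.347) = 3.886/-0.1450 = -26.80 mg/L.
e^(−k_1 t) = e^(−0.347×4.072) = 0.2434; e^(−k_r t) = e^(−0.202×4.072) = 0.4393.
D = -26.80 × (0.2434 − 0.4393) + 3.53 × 0.4393 = 5.251 + 1.551 = 6.801 mg/L.
DO = C_s − D = 8.09 − 6.801 = 1.289 mg/L.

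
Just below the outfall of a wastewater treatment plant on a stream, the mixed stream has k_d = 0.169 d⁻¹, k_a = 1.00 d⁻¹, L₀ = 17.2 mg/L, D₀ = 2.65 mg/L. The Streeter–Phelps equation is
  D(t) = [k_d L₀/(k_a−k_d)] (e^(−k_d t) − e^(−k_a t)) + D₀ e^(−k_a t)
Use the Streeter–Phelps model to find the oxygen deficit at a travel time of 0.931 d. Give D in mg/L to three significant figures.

k_d L₀/(k_a−k_d) = 0.169×17.2/(1.00−0.169) = 2.907/0.8310 = 3.498 mg/L.
e^(−k_d t) = e^(−0.169×0.9310) = 0.8544; e^(−k_a t) = e^(−1.00×0.9310) = 0.3942.
D = 3.498 × (0.8544 − 0.3942) + 2.65 × 0.3942 = 1.610 + 1.045 = 2.654 mg/L.

D ≈ 2.65 mg/L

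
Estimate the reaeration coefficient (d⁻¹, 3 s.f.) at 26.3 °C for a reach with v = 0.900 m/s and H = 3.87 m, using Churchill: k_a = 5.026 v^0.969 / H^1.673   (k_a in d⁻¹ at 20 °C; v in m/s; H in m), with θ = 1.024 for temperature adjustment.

k_a(20) = 5.026 × 0.900^0.969 / 3.87^1.673 = 5.026 × 0.9029 / 9.621 = 0.4717 d⁻¹.
k_a(26.3) = 0.4717 × 1.024^(26.3−20) = 0.4717 × 1.161 = 0.5477 d⁻¹.

k_a ≈ 0.548 d⁻¹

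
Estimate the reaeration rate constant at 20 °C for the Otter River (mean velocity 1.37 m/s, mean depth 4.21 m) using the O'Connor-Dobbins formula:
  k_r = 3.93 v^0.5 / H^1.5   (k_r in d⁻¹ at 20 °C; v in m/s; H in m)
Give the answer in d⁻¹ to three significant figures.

k_r ≈ 0.533 d⁻¹

k_r = 3.93 × 1.37^0.5 / 4.21^1.5 = 3.93 × 1.170 / 8.638 = 0.5325 d⁻¹.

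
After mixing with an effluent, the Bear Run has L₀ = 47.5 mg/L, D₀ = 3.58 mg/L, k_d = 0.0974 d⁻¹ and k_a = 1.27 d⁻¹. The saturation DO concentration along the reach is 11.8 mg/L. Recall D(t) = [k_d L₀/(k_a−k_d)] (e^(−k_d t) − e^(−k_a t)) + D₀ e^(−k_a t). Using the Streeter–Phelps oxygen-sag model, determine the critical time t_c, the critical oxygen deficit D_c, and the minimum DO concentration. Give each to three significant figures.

t_c ≈ 0.161 d; D_c ≈ 3.59 mg/L; min DO ≈ 8.21 mg/L

With k_a/k_d = 13.04 and 1 − D₀(k_a−k_d)/(k_d L₀) = 0.09264,
t_c = ln(13.04 × 0.09264) / (1.27 − 0.0974) = ln(1.208) / 1.173 = 0.1889/1.173 = 0.1611 d.
D_c = (k_d/k_a) L₀ e^(−k_d t_c) = (0.0974/1.27) × 47.5 × e^(−0.0974×0.1611) = 0.07669 × 47.5 × 0.9844 = 3.586 mg/L.
Minimum DO = C_s − D_c = 11.8 − 3.586 = 8.214 mg/L.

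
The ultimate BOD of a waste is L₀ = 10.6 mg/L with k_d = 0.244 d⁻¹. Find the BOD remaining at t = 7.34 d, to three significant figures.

L ≈ 1.77 mg/L

L_t = L₀ e^(−k_d t) = 10.6 × e^(−0.244×7.34) = 10.6 × 0.1668 = 1.768 mg/L.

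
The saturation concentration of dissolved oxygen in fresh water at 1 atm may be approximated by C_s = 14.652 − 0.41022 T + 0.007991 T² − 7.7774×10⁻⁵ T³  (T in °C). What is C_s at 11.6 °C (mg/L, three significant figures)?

C_s ≈ 10.8 mg/L

C_s = 14.652 − 0.41022×11.6 + 0.007991×11.6² − 7.7774×10⁻⁵×11.6³ = 10.85 mg/L.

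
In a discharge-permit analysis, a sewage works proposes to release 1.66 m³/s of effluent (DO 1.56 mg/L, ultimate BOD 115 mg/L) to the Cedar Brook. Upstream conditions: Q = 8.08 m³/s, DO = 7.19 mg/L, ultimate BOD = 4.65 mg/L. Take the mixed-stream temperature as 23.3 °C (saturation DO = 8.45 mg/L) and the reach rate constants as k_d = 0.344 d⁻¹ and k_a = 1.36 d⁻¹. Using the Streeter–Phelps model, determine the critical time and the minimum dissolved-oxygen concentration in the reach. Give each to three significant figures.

t_c ≈ 1.03 d; minimum DO ≈ 4.29 mg/L

Mixed DO = (8.08×7.19 + 1.66×1.56)/(8.08+1.66) = 60.68/9.740 = 6.230 mg/L.
Mixed L₀ = (8.08×4.65 + 1.66×115)/(9.740) = 228.5/9.740 = 23.46 mg/L.
Initial deficit D₀ = C_s − DO₀ = 8.45 − 6.230 = 2.220 mg/L.
t_c = (1/1.016) ln[(1.36/0.344)(1 − 2.220×1.016/(0.344×23.46))] = 0.9843 × ln(2.849) = 1.030 d.
D_c = (0.344/1.36) × 23.46 × e^(−0.344×1.030) = 0.2529 × 23.46 × 0.7016 = 4.163 mg/L.
Minimum DO = 8.45 − 4.163 = 4.287 mg/L.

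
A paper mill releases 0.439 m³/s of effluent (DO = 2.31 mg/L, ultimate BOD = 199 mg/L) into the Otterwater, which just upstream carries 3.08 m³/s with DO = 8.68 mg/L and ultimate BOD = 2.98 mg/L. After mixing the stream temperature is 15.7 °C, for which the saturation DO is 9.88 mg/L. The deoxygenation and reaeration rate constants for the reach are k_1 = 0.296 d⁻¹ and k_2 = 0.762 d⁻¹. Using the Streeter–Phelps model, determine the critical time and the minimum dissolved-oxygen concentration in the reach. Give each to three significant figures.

t_c ≈ 1.77 d; minimum DO ≈ 3.57 mg/L

Mixed DO = (3.08×8.68 + 0.439×2.31)/(3.08+0.439) = 27.75/3.519 = 7.885 mg/L.
Mixed L₀ = (3.08×2.98 + 0.439×199)/(3.519) = 96.54/3.519 = 27.43 mg/L.
Initial deficit D₀ = C_s − DO₀ = 9.88 − 7.885 = 1.995 mg/L.
t_c = (1/0.4660) ln[(0.762/0.296)(1 − 1.995×0.4660/(0.296×27.43))] = 2.146 × ln(2.280) = 1.768 d.
D_c = (0.296/0.762) × 27.43 × e^(−0.296×1.768) = 0.3885 × 27.43 × 0.5925 = 6.314 mg/L.
Minimum DO = 9.88 − 6.314 = 3.566 mg/L.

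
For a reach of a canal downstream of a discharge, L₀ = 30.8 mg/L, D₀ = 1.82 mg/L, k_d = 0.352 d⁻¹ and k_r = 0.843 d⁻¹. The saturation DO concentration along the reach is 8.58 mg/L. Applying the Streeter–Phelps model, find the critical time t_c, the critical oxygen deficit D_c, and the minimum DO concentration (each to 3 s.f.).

t_c ≈ 1.60 d; D_c ≈ 7.31 mg/L; min DO ≈ 1.27 mg/L

At the critical point dD/dt = 0, so k_d L₀ e^(−k_d t) = k_r D. Substituting D(t) from the Streeter–Phelps equation and solving for t gives
t_c = ln[(k_r/k_d)(1 − D₀(k_r−k_d)/(k_d L₀))] / (k_r−k_d).
Here k_r−k_d = 0.4910 d⁻¹ and 1 − D₀(k_r−k_d)/(k_d L₀) = 1 − 1.82×0.4910/(0.352×30.8) = 0.9176, so
t_c = ln(2.395 × 0.9176) / 0.4910 = 0.7873 / 0.4910 = 1.603 d.
L(t_c) = L₀ e^(−k_d t_c) = 30.8 × 0.5687 = 17.52 mg/L, and at the critical point k_r D_c = k_d L, so D_c = (0.352/0.843) × 17.52 = 7.314 mg/L.
Minimum DO = C_s − D_c = 8.58 − 7.314 = 1.266 mg/L.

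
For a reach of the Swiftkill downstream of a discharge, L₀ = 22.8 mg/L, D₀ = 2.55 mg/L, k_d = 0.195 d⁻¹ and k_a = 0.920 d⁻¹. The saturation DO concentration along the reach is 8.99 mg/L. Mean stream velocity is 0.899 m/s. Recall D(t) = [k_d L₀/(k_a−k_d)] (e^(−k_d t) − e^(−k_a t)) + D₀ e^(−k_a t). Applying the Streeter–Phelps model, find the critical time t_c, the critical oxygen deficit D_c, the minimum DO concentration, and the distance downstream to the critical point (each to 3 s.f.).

With k_a/k_d = 4.718 and 1 − D₀(k_a−k_d)/(k_d L₀) = 0.5842,
t_c = ln(4.718 × 0.5842) / (0.920 − 0.195) = ln(2.756) / 0.7250 = 1.014/0.7250 = 1.398 d.
L(t_c) = L₀ e^(−k_d t_c) = 22.8 × 0.7613 = 17.36 mg/L, and at the critical point k_a D_c = k_d L, so D_c = (0.195/0.920) × 17.36 = 3.679 mg/L.
Minimum DO = C_s − D_c = 8.99 − 3.679 = 5.311 mg/L.
x_c = v t_c = 0.899 m/s × 1.398 d × 86400 s/d = 108600 m ≈ 109 km.

t_c ≈ 1.40 d; D_c ≈ 3.68 mg/L; min DO ≈ 5.31 mg/L; x_c ≈ 109 km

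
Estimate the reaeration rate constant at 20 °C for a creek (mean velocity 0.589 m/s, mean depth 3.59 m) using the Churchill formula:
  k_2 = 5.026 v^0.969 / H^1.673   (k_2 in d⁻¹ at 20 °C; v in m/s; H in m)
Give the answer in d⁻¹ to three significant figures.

k_2 = 5.026 × 0.589^0.969 / 3.59^1.673 = 5.026 × 0.5987 / 8.485 = 0.3546 d⁻¹.

k_2 ≈ 0.355 d⁻¹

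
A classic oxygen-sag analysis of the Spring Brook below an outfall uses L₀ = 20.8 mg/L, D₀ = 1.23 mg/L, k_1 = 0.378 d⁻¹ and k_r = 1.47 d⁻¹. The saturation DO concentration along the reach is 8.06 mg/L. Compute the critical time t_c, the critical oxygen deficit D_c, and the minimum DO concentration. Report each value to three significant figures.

t_c ≈ 1.07 d; D_c ≈ 3.57 mg/L; min DO ≈ 4.49 mg/L

At the critical point dD/dt = 0, so k_1 L₀ e^(−k_1 t) = k_r D. Substituting D(t) from the Streeter–Phelps equation and solving for t gives
t_c = ln[(k_r/k_1)(1 − D₀(k_r−k_1)/(k_1 L₀))] / (k_r−k_1).
Here k_r−k_1 = 1.092 d⁻¹ and 1 − D₀(k_r−k_1)/(k_1 L₀) = 1 − 1.23×1.092/(0.378×20.8) = 0.8292, so
t_c = ln(3.889 × 0.8292) / 1.092 = 1.171 / 1.092 = 1.072 d.
L(t_c) = L₀ e^(−k_1 t_c) = 20.8 × 0.6668 = 13.87 mg/L, and at the critical point k_r D_c = k_1 L, so D_c = (0.378/1.47) × 13.87 = 3.566 mg/L.
Minimum DO = C_s − D_c = 8.06 − 3.566 = 4.494 mg/L.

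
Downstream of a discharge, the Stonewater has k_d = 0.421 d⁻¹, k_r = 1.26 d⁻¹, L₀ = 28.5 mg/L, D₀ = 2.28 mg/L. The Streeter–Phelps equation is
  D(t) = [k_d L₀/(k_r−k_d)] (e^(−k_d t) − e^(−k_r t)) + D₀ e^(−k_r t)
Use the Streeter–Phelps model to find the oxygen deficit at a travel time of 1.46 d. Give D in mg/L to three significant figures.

k_d L₀/(k_r−k_d) = 0.421×28.5/(1.26−0.421) = 12.00/0.8390 = 14.30 mg/L.
e^(−k_d t) = e^(−0.421×1.460) = 0.5408; e^(−k_r t) = e^(−1.26×1.460) = 0.1589.
D = 14.30 × (0.5408 − 0.1589) + 2.28 × 0.1589 = 5.462 + 0.3622 = 5.824 mg/L.

D ≈ 5.82 mg/L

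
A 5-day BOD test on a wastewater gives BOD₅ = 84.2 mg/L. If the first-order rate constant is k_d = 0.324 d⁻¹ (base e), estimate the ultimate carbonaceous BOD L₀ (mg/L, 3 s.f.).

L₀ ≈ 105 mg/L

BOD₅ = L₀(1 − e^(−5k_d)) ⇒ L₀ = BOD₅ / (1 − e^(−5×0.324))
= 84.2 / (1 − 0.1979) = 84.2 / 0.8021 = 105.0 mg/L.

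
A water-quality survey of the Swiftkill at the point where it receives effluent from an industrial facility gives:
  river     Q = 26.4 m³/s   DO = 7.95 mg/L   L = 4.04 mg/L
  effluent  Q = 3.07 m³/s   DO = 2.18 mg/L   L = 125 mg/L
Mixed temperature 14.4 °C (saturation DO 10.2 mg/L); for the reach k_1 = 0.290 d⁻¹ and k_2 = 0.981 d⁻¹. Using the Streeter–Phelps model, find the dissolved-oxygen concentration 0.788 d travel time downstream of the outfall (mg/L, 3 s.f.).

Mixed DO = (26.4×7.95 + 3.07×2.18)/(26.4+3.07) = 216.6/29.47 = 7.349 mg/L.
Mixed L₀ = (26.4×4.04 + 3.07×125)/(29.47) = 490.4/29.47 = 16.64 mg/L.
Initial deficit D₀ = C_s − DO₀ = 10.2 − 7.349 = 2.851 mg/L.
D(0.788) = [0.290×16.64/(0.981−0.290)](e^(−0.290×0.788) − e^(−0.981×0.788)) + 2.851 e^(−0.981×0.788)
= 6.984 × (0.7957 − 0.4616) + 2.851 × 0.4616 = 3.649 mg/L.
DO = 10.2 − 3.649 = 6.551 mg/L.

DO ≈ 6.55 mg/L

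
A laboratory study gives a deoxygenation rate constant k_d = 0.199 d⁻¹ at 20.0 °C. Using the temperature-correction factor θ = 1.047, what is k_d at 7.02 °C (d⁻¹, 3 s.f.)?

k_d ≈ 0.110 d⁻¹

k_d(T₂) = k_d(T₁) · θ^(T₂−T₁) = 0.199 × 1.047^(7.02−20.0)
= 0.199 × 1.047^-13.0 = 0.199 × 0.5509 = 0.1096 d⁻¹.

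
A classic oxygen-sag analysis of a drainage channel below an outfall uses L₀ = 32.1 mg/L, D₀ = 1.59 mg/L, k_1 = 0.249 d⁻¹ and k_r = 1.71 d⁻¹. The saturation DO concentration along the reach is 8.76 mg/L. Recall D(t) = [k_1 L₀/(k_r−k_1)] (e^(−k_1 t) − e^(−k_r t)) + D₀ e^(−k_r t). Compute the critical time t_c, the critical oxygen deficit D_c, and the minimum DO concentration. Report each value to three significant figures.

t_c ≈ 1.08 d; D_c ≈ 3.57 mg/L; min DO ≈ 5.19 mg/L

With k_r/k_1 = 6.867 and 1 − D₀(k_r−k_1)/(k_1 L₀) = 0.7094,
t_c = ln(6.867 × 0.7094) / (1.71 − 0.249) = ln(4.872) / 1.461 = 1.583/1.461 = 1.084 d.
D_c = (k_1/k_r) L₀ e^(−k_1 t_c) = (0.249/1.71) × 32.1 × e^(−0.249×1.084) = 0.1456 × 32.1 × 0.7635 = 3.569 mg/L.
Minimum DO = C_s − D_c = 8.76 − 3.569 = 5.191 mg/L.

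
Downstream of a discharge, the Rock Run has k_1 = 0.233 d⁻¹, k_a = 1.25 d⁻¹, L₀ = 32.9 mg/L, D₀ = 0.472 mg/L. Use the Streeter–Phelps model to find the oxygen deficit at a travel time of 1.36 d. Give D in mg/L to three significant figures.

k_1 L₀/(k_a−k_1) = 0.233×32.9/(1.25−0.233) = 7.666/1.017 = 7.538 mg/L.
e^(−k_1 t) = e^(−0.233×1.360) = 0.7284; e^(−k_a t) = e^(−1.25×1.360) = 0.1827.
D = 7.538 × (0.7284 − 0.1827) + 0.472 × 0.1827 = 4.114 + 0.08623 = 4.200 mg/L.

D ≈ 4.20 mg/L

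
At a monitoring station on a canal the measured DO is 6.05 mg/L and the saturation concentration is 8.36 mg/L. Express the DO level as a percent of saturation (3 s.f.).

72.4 % saturation

% saturation = C/C_s × 100 = 6.05/8.36 × 100 = 72.4 %.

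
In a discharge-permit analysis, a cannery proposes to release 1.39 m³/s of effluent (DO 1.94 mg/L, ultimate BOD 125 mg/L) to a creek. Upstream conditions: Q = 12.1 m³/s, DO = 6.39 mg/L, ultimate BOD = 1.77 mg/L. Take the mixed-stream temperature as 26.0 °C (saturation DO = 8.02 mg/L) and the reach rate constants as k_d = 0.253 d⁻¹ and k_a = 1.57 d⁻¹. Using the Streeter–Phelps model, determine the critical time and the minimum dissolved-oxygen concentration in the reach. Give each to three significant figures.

t_c ≈ 0.329 d; minimum DO ≈ 5.87 mg/L

Mixed DO = (12.1×6.39 + 1.39×1.94)/(12.1+1.39) = 80.02/13.49 = 5.931 mg/L.
Mixed L₀ = (12.1×1.77 + 1.39×125)/(13.49) = 195.2/13.49 = 14.47 mg/L.
Initial deficit D₀ = C_s − DO₀ = 8.02 − 5.931 = 2.089 mg/L.
t_c = (1/1.317) ln[(1.57/0.253)(1 − 2.089×1.317/(0.253×14.47))] = 0.7593 × ln(1.542) = 0.3290 d.
D_c = (0.253/1.57) × 14.47 × e^(−0.253×0.3290) = 0.1611 × 14.47 × 0.9201 = 2.145 mg/L.
Minimum DO = 8.02 − 2.145 = 5.875 mg/L.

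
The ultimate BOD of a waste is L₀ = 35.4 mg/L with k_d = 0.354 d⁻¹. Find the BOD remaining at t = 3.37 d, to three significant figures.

L ≈ 10.7 mg/L

L_t = L₀ e^(−k_d t) = 35.4 × e^(−0.354×3.37) = 35.4 × 0.3033 = 10.74 mg/L.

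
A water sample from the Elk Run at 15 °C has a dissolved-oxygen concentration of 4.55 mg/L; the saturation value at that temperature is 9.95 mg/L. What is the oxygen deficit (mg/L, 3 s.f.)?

D ≈ 5.40 mg/L

D = C_s − C = 9.95 − 4.55 = 5.40 mg/L.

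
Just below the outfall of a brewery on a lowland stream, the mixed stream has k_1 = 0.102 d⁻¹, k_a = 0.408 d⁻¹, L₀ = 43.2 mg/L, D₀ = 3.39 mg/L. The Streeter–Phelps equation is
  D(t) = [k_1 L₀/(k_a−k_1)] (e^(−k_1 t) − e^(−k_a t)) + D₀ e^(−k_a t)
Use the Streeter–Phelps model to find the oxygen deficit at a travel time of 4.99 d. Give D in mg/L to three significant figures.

k_1 L₀/(k_a−k_1) = 0.102×43.2/(0.408−0.102) = 4.406/0.3060 = 14.40 mg/L.
e^(−k_1 t) = e^(−0.102×4.990) = 0.6011; e^(−k_a t) = e^(−0.408×4.990) = 0.1306.
D = 14.40 × (0.6011 − 0.1306) + 3.39 × 0.1306 = 6.776 + 0.4426 = 7.218 mg/L.

D ≈ 7.22 mg/L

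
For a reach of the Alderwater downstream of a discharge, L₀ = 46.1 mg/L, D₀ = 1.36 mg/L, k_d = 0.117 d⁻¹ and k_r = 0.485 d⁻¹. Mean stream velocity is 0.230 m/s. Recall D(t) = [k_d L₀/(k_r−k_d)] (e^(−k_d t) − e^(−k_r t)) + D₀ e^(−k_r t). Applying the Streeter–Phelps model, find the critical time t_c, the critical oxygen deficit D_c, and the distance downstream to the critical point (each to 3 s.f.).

t_c = [1/(k_r−k_d)] ln[(k_r/k_d)(1 − D₀(k_r−k_d)/(k_d L₀))]
= [1/(0.485−0.117)] ln[(0.485/0.117)(1 − 1.36×0.3680/(0.117×46.1))]
= (1/0.3680) ln[4.145 × 0.9072] = 2.717 × ln(3.761) = 2.717 × 1.325 = 3.599 d.
L(t_c) = L₀ e^(−k_d t_c) = 46.1 × 0.6563 = 30.26 mg/L, and at the critical point k_r D_c = k_d L, so D_c = (0.117/0.485) × 30.26 = 7.299 mg/L.
x_c = v t_c = 0.230 m/s × 3.599 d × 86400 s/d = 71530 m ≈ 71.5 km.

t_c ≈ 3.60 d; D_c ≈ 7.30 mg/L; x_c ≈ 71.5 km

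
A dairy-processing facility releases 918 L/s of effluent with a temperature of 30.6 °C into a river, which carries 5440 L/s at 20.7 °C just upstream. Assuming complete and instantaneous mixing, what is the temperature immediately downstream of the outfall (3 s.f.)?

22.1 °C

Flow-weighted mixing: C = (Q_r C_r + Q_w C_w)/(Q_r + Q_w)
= (5440×20.7 + 918×30.6)/(5440 + 918) = 140700/6358 = 22.13 °C.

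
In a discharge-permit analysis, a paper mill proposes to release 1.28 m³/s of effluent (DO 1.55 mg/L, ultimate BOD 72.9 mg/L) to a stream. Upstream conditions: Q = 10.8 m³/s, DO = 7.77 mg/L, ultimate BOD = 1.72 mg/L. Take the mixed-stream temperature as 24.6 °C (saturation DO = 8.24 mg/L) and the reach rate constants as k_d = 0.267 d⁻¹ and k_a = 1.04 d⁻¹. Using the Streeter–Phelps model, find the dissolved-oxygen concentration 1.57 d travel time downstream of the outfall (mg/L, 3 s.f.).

Mixed DO = (10.8×7.77 + 1.28×1.55)/(10.8+1.28) = 85.90/12.08 = 7.111 mg/L.
Mixed L₀ = (10.8×1.72 + 1.28×72.9)/(12.08) = 111.9/12.08 = 9.262 mg/L.
Initial deficit D₀ = C_s − DO₀ = 8.24 − 7.111 = 1.129 mg/L.
D(1.57) = [0.267×9.262/(1.04−0.267)](e^(−0.267×1.57) − e^(−1.04×1.57)) + 1.129 e^(−1.04×1.57)
= 3.199 × (0.6576 − 0.1954) + 1.129 × 0.1954 = 1.699 mg/L.
DO = 8.24 − 1.699 = 6.541 mg/L.

DO ≈ 6.54 mg/L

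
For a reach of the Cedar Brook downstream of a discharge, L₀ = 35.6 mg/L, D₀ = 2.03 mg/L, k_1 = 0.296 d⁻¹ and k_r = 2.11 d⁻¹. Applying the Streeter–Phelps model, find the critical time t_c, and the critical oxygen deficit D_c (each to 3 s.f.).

With k_r/k_1 = 7.128 and 1 − D₀(k_r−k_1)/(k_1 L₀) = 0.6505,
t_c = ln(7.128 × 0.6505) / (2.11 − 0.296) = ln(4.637) / 1.814 = 1.534/1.814 = 0.8457 d.
L(t_c) = L₀ e^(−k_1 t_c) = 35.6 × 0.7785 = 27.72 mg/L, and at the critical point k_r D_c = k_1 L, so D_c = (0.296/2.11) × 27.72 = 3.888 mg/L.

t_c ≈ 0.846 d; D_c ≈ 3.89 mg/L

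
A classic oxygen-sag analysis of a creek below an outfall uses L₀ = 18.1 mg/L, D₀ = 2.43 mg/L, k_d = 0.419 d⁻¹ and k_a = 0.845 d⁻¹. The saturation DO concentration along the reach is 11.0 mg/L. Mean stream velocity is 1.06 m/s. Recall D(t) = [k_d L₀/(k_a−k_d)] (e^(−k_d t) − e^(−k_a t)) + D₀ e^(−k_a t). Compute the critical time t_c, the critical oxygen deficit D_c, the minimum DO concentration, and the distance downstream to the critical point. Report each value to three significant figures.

At the critical point dD/dt = 0, so k_d L₀ e^(−k_d t) = k_a D. Substituting D(t) from the Streeter–Phelps equation and solving for t gives
t_c = ln[(k_a/k_d)(1 − D₀(k_a−k_d)/(k_d L₀))] / (k_a−k_d).
Here k_a−k_d = 0.4260 d⁻¹ and 1 − D₀(k_a−k_d)/(k_d L₀) = 1 − 2.43×0.4260/(0.419×18.1) = 0.8635, so
t_c = ln(2.017 × 0.8635) / 0.4260 = 0.5547 / 0.4260 = 1.302 d.
D_c = (k_d/k_a) L₀ e^(−k_d t_c) = (0.419/0.845) × 18.1 × e^(−0.419×1.302) = 0.4959 × 18.1 × 0.5795 = 5.201 mg/L.
Minimum DO = C_s − D_c = 11.0 − 5.201 = 5.799 mg/L.
x_c = v t_c = 1.06 m/s × 1.302 d × 86400 s/d = 119300 m ≈ 119 km.

t_c ≈ 1.30 d; D_c ≈ 5.20 mg/L; min DO ≈ 5.80 mg/L; x_c ≈ 119 km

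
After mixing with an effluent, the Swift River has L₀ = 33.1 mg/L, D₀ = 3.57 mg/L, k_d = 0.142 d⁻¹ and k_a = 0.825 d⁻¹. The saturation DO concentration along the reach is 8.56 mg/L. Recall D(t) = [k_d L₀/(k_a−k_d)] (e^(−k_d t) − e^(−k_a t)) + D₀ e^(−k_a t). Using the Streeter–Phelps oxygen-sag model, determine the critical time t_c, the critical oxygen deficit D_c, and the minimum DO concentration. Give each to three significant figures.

t_c ≈ 1.51 d; D_c ≈ 4.60 mg/L; min DO ≈ 3.96 mg/L

t_c = [1/(k_a−k_d)] ln[(k_a/k_d)(1 − D₀(k_a−k_d)/(k_d L₀))]
= [1/(0.825−0.142)] ln[(0.825/0.142)(1 − 3.57×0.6830/(0.142×33.1))]
= (1/0.6830) ln[5.810 × 0.4812] = 1.464 × ln(2.796) = 1.464 × 1.028 = 1.505 d.
D_c = (k_d/k_a) L₀ e^(−k_d t_c) = (0.142/0.825) × 33.1 × e^(−0.142×1.505) = 0.1721 × 33.1 × 0.8075 = 4.601 mg/L.
Minimum DO = C_s − D_c = 8.56 − 4.601 = 3.959 mg/L.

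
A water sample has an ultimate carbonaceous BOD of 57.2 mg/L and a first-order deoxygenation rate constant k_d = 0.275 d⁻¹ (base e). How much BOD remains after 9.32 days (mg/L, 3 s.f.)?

L_t = L₀ e^(−k_d t) = 57.2 × e^(−0.275×9.32) = 57.2 × 0.07707 = 4.409 mg/L.

L ≈ 4.41 mg/L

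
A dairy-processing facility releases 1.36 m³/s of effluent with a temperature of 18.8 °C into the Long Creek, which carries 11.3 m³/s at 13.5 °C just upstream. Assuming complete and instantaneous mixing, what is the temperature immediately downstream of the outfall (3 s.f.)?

Flow-weighted mixing: C = (Q_r C_r + Q_w C_w)/(Q_r + Q_w)
= (11.3×13.5 + 1.36×18.8)/(11.3 + 1.36) = 178.1/12.66 = 14.07 °C.

14.1 °C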